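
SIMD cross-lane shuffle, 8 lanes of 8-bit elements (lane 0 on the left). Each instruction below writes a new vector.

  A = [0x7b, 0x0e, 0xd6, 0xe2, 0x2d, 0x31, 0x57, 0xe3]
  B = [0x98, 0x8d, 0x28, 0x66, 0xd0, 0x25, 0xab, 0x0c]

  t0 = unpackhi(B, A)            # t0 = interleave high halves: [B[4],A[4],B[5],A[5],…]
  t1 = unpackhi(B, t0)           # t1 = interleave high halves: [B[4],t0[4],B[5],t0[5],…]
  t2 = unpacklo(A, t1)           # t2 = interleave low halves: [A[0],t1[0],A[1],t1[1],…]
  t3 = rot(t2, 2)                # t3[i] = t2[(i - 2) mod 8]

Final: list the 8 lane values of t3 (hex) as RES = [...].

  t0: d0 2d 25 31 ab 57 0c e3
  t1: d0 ab 25 57 ab 0c 0c e3
  t2: 7b d0 0e ab d6 25 e2 57
  t3: e2 57 7b d0 0e ab d6 25

RES = [ 0xe2  0x57  0x7b  0xd0  0x0e  0xab  0xd6  0x25 ]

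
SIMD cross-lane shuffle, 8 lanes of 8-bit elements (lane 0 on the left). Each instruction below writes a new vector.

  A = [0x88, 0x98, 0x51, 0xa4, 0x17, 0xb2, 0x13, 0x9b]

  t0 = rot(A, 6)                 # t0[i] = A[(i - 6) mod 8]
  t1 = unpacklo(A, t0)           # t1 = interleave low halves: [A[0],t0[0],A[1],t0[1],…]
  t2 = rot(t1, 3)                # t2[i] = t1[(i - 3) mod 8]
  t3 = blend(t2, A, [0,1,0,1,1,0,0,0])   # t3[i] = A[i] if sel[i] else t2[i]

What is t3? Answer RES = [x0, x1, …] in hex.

t0 = [0x51, 0xa4, 0x17, 0xb2, 0x13, 0x9b, 0x88, 0x98]
t1 = [0x88, 0x51, 0x98, 0xa4, 0x51, 0x17, 0xa4, 0xb2]
t2 = [0x17, 0xa4, 0xb2, 0x88, 0x51, 0x98, 0xa4, 0x51]
t3 = [0x17, 0x98, 0xb2, 0xa4, 0x17, 0x98, 0xa4, 0x51]

RES = [ 0x17  0x98  0xb2  0xa4  0x17  0x98  0xa4  0x51 ]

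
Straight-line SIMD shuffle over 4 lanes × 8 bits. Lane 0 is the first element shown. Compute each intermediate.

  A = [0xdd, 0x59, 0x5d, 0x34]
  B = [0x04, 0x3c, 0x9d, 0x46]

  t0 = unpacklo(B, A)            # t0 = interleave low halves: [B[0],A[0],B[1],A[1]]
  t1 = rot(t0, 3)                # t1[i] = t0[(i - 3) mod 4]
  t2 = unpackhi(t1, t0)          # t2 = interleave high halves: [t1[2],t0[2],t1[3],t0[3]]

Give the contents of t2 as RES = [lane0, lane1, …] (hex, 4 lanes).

RES = [ 0x59  0x3c  0x04  0x59 ]

→ t0 |04|dd|3c|59|
→ t1 |dd|3c|59|04|
→ t2 |59|3c|04|59|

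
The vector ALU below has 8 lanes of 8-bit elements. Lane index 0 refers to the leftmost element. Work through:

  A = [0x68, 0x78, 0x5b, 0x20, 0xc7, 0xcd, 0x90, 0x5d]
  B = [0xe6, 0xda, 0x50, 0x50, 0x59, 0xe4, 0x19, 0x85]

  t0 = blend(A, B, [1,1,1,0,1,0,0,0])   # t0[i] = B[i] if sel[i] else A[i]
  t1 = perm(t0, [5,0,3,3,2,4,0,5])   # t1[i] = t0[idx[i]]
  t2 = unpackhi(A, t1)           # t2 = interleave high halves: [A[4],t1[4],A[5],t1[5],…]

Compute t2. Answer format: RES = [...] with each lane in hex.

RES = [ 0xc7  0x50  0xcd  0x59  0x90  0xe6  0x5d  0xcd ]

→ t0 |e6|da|50|20|59|cd|90|5d|
→ t1 |cd|e6|20|20|50|59|e6|cd|
→ t2 |c7|50|cd|59|90|e6|5d|cd|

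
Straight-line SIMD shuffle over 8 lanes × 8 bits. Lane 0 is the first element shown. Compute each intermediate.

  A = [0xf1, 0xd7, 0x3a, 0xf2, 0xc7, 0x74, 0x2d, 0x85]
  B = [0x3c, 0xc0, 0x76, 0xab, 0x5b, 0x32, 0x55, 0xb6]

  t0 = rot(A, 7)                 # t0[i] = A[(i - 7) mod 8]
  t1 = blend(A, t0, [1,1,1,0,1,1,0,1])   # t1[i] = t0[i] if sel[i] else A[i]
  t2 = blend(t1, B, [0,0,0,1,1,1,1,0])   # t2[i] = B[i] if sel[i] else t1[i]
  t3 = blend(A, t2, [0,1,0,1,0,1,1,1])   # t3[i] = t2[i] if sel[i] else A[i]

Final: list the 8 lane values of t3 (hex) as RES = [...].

→ t0 |d7|3a|f2|c7|74|2d|85|f1|
→ t1 |d7|3a|f2|f2|74|2d|2d|f1|
→ t2 |d7|3a|f2|ab|5b|32|55|f1|
→ t3 |f1|3a|3a|ab|c7|32|55|f1|

RES = [ 0xf1  0x3a  0x3a  0xab  0xc7  0x32  0x55  0xf1 ]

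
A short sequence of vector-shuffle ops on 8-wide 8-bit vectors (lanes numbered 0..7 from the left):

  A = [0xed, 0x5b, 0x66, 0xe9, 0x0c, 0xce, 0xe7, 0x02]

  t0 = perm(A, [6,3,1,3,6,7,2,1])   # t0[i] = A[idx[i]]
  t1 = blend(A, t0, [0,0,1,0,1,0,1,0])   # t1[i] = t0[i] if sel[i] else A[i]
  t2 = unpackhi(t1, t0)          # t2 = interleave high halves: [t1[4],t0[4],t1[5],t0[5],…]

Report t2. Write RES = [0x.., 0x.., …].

  t0: e7 e9 5b e9 e7 02 66 5b
  t1: ed 5b 5b e9 e7 ce 66 02
  t2: e7 e7 ce 02 66 66 02 5b

RES = [0xe7, 0xe7, 0xce, 0x02, 0x66, 0x66, 0x02, 0x5b]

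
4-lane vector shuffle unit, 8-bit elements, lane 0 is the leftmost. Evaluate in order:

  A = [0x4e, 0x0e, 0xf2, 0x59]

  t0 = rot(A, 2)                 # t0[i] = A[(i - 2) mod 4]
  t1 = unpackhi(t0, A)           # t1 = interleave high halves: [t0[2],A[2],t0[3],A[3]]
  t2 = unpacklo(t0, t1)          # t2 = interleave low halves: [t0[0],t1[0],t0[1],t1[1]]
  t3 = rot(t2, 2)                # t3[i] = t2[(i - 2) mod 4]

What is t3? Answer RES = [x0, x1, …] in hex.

→ t0 |f2|59|4e|0e|
→ t1 |4e|f2|0e|59|
→ t2 |f2|4e|59|f2|
→ t3 |59|f2|f2|4e|

RES = [0x59, 0xf2, 0xf2, 0x4e]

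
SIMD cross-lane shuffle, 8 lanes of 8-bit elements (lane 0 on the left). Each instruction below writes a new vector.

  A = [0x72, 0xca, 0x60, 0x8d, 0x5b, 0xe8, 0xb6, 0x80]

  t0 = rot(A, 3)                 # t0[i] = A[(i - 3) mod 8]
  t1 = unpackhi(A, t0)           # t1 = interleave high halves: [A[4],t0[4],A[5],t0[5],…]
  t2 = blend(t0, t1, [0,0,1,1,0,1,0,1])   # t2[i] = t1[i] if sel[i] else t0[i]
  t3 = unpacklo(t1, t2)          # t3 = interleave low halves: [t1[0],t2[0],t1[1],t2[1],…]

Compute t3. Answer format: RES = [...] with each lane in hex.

→ t0 |e8|b6|80|72|ca|60|8d|5b|
→ t1 |5b|ca|e8|60|b6|8d|80|5b|
→ t2 |e8|b6|e8|60|ca|8d|8d|5b|
→ t3 |5b|e8|ca|b6|e8|e8|60|60|

RES = [0x5b, 0xe8, 0xca, 0xb6, 0xe8, 0xe8, 0x60, 0x60]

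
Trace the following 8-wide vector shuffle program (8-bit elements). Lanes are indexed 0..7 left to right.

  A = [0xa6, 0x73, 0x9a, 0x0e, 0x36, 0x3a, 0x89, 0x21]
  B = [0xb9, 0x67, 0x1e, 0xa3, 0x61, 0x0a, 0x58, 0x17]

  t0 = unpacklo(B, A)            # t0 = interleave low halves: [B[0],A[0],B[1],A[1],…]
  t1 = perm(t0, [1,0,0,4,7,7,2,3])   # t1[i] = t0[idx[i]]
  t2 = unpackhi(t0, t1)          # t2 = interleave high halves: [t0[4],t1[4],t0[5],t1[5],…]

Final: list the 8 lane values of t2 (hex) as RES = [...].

RES = [0x1e, 0x0e, 0x9a, 0x0e, 0xa3, 0x67, 0x0e, 0x73]

t0 = [0xb9, 0xa6, 0x67, 0x73, 0x1e, 0x9a, 0xa3, 0x0e]
t1 = [0xa6, 0xb9, 0xb9, 0x1e, 0x0e, 0x0e, 0x67, 0x73]
t2 = [0x1e, 0x0e, 0x9a, 0x0e, 0xa3, 0x67, 0x0e, 0x73]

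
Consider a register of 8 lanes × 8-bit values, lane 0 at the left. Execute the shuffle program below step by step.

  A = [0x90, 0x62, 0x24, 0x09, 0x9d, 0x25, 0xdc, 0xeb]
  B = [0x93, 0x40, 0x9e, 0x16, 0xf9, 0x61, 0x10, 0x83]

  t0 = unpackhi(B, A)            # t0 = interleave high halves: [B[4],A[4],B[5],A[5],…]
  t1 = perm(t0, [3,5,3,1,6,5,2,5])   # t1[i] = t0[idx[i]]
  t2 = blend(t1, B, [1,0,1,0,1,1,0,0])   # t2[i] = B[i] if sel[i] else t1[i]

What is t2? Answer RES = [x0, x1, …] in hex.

RES = [0x93, 0xdc, 0x9e, 0x9d, 0xf9, 0x61, 0x61, 0xdc]

  t0: f9 9d 61 25 10 dc 83 eb
  t1: 25 dc 25 9d 83 dc 61 dc
  t2: 93 dc 9e 9d f9 61 61 dc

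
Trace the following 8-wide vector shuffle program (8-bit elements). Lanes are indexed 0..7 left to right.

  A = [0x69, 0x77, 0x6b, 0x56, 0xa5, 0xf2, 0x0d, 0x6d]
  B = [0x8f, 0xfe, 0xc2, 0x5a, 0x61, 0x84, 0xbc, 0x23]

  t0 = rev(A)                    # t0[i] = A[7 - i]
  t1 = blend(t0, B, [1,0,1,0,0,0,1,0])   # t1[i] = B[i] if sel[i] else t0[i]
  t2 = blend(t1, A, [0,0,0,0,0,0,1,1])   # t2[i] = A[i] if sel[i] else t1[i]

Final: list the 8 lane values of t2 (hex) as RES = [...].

RES = [ 0x8f  0x0d  0xc2  0xa5  0x56  0x6b  0x0d  0x6d ]

t0 = [0x6d, 0x0d, 0xf2, 0xa5, 0x56, 0x6b, 0x77, 0x69]
t1 = [0x8f, 0x0d, 0xc2, 0xa5, 0x56, 0x6b, 0xbc, 0x69]
t2 = [0x8f, 0x0d, 0xc2, 0xa5, 0x56, 0x6b, 0x0d, 0x6d]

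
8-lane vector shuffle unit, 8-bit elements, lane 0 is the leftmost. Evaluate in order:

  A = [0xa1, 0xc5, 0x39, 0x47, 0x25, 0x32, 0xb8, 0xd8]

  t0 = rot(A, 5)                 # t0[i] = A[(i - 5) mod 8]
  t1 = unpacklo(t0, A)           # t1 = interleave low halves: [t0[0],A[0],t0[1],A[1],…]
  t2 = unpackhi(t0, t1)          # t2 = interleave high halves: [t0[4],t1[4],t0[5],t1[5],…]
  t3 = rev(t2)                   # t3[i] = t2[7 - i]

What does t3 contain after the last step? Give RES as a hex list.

RES = [ 0x47  0x39  0xb8  0xc5  0x39  0xa1  0x32  0xd8 ]

  t0: 47 25 32 b8 d8 a1 c5 39
  t1: 47 a1 25 c5 32 39 b8 47
  t2: d8 32 a1 39 c5 b8 39 47
  t3: 47 39 b8 c5 39 a1 32 d8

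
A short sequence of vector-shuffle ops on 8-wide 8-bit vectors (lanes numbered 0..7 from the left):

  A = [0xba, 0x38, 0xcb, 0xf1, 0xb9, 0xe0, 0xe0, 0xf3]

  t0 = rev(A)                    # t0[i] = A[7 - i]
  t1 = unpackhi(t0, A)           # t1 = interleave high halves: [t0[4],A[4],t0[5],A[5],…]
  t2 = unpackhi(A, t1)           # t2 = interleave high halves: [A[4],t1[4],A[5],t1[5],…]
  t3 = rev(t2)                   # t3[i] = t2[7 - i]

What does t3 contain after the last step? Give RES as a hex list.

  t0: f3 e0 e0 b9 f1 cb 38 ba
  t1: f1 b9 cb e0 38 e0 ba f3
  t2: b9 38 e0 e0 e0 ba f3 f3
  t3: f3 f3 ba e0 e0 e0 38 b9

RES = [0xf3, 0xf3, 0xba, 0xe0, 0xe0, 0xe0, 0x38, 0xb9]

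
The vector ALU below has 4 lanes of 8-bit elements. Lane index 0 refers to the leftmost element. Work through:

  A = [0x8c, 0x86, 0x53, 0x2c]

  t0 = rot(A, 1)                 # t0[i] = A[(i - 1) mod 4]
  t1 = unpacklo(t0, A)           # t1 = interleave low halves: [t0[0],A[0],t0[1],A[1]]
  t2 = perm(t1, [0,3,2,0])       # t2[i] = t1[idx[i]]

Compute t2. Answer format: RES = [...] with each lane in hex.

RES = [0x2c, 0x86, 0x8c, 0x2c]

→ t0 |2c|8c|86|53|
→ t1 |2c|8c|8c|86|
→ t2 |2c|86|8c|2c|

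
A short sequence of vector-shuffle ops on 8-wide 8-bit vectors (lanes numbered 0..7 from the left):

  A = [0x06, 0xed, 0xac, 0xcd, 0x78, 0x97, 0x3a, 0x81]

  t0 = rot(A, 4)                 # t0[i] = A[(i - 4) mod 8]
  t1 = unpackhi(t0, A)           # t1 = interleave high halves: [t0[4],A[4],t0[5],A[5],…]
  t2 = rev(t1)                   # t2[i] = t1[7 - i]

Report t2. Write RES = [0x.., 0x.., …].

RES = [0x81, 0xcd, 0x3a, 0xac, 0x97, 0xed, 0x78, 0x06]

→ t0 |78|97|3a|81|06|ed|ac|cd|
→ t1 |06|78|ed|97|ac|3a|cd|81|
→ t2 |81|cd|3a|ac|97|ed|78|06|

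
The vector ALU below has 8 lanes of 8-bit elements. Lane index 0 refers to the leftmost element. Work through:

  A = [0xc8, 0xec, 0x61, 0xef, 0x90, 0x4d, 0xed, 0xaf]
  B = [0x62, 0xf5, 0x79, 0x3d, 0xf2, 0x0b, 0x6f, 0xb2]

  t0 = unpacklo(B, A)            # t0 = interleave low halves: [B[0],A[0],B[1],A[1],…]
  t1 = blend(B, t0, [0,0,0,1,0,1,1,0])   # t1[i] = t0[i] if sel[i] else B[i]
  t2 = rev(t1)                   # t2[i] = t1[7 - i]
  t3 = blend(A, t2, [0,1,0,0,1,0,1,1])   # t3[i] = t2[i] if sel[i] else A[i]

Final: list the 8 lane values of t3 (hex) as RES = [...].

→ t0 |62|c8|f5|ec|79|61|3d|ef|
→ t1 |62|f5|79|ec|f2|61|3d|b2|
→ t2 |b2|3d|61|f2|ec|79|f5|62|
→ t3 |c8|3d|61|ef|ec|4d|f5|62|

RES = [ 0xc8  0x3d  0x61  0xef  0xec  0x4d  0xf5  0x62 ]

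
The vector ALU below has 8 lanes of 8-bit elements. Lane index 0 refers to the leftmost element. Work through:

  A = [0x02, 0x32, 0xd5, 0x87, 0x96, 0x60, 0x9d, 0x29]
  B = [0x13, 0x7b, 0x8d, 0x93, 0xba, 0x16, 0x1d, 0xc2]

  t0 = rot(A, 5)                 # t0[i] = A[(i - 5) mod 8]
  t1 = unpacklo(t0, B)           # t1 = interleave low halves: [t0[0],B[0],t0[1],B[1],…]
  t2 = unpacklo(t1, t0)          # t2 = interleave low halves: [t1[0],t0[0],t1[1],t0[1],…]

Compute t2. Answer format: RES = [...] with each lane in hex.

→ t0 |87|96|60|9d|29|02|32|d5|
→ t1 |87|13|96|7b|60|8d|9d|93|
→ t2 |87|87|13|96|96|60|7b|9d|

RES = [0x87, 0x87, 0x13, 0x96, 0x96, 0x60, 0x7b, 0x9d]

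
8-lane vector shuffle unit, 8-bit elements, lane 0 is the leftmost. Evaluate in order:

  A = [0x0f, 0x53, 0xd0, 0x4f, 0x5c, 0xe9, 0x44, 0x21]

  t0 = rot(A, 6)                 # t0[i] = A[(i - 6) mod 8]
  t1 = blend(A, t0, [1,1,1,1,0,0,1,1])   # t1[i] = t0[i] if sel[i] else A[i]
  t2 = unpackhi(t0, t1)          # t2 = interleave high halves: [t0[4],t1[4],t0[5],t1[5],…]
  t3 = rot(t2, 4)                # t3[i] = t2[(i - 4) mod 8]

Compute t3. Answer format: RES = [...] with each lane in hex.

t0 = [0xd0, 0x4f, 0x5c, 0xe9, 0x44, 0x21, 0x0f, 0x53]
t1 = [0xd0, 0x4f, 0x5c, 0xe9, 0x5c, 0xe9, 0x0f, 0x53]
t2 = [0x44, 0x5c, 0x21, 0xe9, 0x0f, 0x0f, 0x53, 0x53]
t3 = [0x0f, 0x0f, 0x53, 0x53, 0x44, 0x5c, 0x21, 0xe9]

RES = [ 0x0f  0x0f  0x53  0x53  0x44  0x5c  0x21  0xe9 ]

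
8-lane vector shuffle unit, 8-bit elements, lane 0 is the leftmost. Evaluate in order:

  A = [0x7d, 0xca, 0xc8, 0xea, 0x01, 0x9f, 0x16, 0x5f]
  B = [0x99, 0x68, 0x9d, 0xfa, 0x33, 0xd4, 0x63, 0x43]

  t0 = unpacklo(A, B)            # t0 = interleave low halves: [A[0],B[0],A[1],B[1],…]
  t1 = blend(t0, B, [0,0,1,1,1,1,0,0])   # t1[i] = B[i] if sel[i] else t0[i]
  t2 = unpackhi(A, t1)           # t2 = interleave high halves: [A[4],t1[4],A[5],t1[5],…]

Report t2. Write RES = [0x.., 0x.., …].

RES = [0x01, 0x33, 0x9f, 0xd4, 0x16, 0xea, 0x5f, 0xfa]

  t0: 7d 99 ca 68 c8 9d ea fa
  t1: 7d 99 9d fa 33 d4 ea fa
  t2: 01 33 9f d4 16 ea 5f fa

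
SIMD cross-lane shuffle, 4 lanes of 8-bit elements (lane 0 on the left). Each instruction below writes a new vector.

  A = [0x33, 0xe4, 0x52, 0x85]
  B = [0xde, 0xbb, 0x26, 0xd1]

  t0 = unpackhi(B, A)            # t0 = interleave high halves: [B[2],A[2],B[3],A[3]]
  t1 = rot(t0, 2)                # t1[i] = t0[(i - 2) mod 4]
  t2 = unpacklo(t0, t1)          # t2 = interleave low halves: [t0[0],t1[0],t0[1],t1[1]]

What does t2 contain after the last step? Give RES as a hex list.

→ t0 |26|52|d1|85|
→ t1 |d1|85|26|52|
→ t2 |26|d1|52|85|

RES = [0x26, 0xd1, 0x52, 0x85]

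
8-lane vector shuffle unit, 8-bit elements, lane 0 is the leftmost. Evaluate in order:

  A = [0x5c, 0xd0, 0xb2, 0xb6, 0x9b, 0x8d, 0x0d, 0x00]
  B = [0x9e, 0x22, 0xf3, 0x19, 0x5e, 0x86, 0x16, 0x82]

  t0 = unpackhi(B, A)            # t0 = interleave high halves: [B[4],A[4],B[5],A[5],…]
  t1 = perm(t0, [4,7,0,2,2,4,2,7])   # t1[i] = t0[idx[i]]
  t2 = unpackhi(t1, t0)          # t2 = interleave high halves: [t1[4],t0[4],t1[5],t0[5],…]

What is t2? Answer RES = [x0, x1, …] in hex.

t0 = [0x5e, 0x9b, 0x86, 0x8d, 0x16, 0x0d, 0x82, 0x00]
t1 = [0x16, 0x00, 0x5e, 0x86, 0x86, 0x16, 0x86, 0x00]
t2 = [0x86, 0x16, 0x16, 0x0d, 0x86, 0x82, 0x00, 0x00]

RES = [0x86, 0x16, 0x16, 0x0d, 0x86, 0x82, 0x00, 0x00]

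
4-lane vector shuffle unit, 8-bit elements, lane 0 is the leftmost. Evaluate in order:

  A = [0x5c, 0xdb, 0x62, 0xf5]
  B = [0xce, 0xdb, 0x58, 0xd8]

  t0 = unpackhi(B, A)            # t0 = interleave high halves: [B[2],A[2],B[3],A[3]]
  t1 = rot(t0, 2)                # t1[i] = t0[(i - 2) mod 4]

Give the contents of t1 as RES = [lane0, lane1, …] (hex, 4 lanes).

RES = [ 0xd8  0xf5  0x58  0x62 ]

  t0: 58 62 d8 f5
  t1: d8 f5 58 62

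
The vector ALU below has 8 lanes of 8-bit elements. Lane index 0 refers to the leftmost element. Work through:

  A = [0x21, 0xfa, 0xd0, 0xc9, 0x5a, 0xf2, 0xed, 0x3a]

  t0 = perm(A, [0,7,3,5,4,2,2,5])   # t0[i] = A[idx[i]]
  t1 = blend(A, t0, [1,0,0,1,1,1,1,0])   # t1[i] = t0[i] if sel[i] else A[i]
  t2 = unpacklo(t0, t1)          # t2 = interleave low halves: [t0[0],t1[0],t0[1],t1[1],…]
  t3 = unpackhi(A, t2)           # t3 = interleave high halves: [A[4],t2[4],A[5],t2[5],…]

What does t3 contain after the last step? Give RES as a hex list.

→ t0 |21|3a|c9|f2|5a|d0|d0|f2|
→ t1 |21|fa|d0|f2|5a|d0|d0|3a|
→ t2 |21|21|3a|fa|c9|d0|f2|f2|
→ t3 |5a|c9|f2|d0|ed|f2|3a|f2|

RES = [0x5a, 0xc9, 0xf2, 0xd0, 0xed, 0xf2, 0x3a, 0xf2]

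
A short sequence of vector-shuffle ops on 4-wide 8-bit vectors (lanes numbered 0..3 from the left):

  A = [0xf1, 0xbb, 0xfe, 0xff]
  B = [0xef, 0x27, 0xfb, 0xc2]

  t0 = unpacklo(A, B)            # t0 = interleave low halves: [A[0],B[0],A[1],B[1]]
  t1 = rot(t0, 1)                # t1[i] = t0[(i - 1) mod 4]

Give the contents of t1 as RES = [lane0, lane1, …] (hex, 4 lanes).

t0 = [0xf1, 0xef, 0xbb, 0x27]
t1 = [0x27, 0xf1, 0xef, 0xbb]

RES = [0x27, 0xf1, 0xef, 0xbb]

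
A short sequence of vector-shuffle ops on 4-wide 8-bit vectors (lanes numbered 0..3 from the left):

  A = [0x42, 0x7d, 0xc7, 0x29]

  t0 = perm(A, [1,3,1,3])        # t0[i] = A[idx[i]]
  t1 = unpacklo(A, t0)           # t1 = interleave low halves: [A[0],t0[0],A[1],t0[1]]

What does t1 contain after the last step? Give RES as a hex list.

RES = [0x42, 0x7d, 0x7d, 0x29]

→ t0 |7d|29|7d|29|
→ t1 |42|7d|7d|29|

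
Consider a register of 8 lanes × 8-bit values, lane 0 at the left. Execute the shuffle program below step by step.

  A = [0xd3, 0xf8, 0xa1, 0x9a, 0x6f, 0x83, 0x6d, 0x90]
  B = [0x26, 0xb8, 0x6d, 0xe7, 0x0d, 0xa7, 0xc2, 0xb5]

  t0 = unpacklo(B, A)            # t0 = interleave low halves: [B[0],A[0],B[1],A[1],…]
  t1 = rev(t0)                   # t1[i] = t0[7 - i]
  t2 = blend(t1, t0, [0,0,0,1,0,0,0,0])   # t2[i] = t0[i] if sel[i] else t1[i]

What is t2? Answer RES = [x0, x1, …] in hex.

t0 = [0x26, 0xd3, 0xb8, 0xf8, 0x6d, 0xa1, 0xe7, 0x9a]
t1 = [0x9a, 0xe7, 0xa1, 0x6d, 0xf8, 0xb8, 0xd3, 0x26]
t2 = [0x9a, 0xe7, 0xa1, 0xf8, 0xf8, 0xb8, 0xd3, 0x26]

RES = [ 0x9a  0xe7  0xa1  0xf8  0xf8  0xb8  0xd3  0x26 ]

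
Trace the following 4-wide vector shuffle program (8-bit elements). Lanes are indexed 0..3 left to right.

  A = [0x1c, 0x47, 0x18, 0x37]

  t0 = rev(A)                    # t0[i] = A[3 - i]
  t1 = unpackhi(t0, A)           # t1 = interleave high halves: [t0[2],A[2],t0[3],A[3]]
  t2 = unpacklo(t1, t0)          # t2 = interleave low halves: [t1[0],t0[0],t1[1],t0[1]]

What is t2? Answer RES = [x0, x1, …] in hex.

RES = [ 0x47  0x37  0x18  0x18 ]

t0 = [0x37, 0x18, 0x47, 0x1c]
t1 = [0x47, 0x18, 0x1c, 0x37]
t2 = [0x47, 0x37, 0x18, 0x18]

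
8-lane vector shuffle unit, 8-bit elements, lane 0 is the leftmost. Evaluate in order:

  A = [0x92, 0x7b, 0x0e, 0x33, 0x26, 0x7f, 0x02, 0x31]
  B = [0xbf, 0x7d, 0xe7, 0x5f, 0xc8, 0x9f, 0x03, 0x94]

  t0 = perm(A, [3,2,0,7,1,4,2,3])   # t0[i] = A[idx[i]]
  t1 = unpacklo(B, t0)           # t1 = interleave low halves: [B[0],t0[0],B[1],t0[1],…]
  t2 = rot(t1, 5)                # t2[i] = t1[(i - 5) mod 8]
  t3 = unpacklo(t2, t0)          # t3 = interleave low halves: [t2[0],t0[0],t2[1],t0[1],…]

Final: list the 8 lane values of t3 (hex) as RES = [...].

RES = [ 0x0e  0x33  0xe7  0x0e  0x92  0x92  0x5f  0x31 ]

→ t0 |33|0e|92|31|7b|26|0e|33|
→ t1 |bf|33|7d|0e|e7|92|5f|31|
→ t2 |0e|e7|92|5f|31|bf|33|7d|
→ t3 |0e|33|e7|0e|92|92|5f|31|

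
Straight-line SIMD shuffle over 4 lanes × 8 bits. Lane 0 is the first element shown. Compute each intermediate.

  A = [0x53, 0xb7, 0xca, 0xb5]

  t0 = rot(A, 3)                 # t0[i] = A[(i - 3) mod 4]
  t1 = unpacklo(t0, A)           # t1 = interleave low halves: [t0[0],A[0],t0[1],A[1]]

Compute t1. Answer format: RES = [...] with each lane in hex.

→ t0 |b7|ca|b5|53|
→ t1 |b7|53|ca|b7|

RES = [0xb7, 0x53, 0xca, 0xb7]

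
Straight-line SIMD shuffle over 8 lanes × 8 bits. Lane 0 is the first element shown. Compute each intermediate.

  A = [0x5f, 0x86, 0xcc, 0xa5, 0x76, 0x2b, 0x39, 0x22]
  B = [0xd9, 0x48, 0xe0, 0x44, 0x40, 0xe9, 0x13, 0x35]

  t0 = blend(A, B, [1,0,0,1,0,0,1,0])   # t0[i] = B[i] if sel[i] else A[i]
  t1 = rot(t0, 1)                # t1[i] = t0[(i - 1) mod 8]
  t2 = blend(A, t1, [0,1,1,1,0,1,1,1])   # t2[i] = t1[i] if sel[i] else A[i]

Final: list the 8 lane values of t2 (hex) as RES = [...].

  t0: d9 86 cc 44 76 2b 13 22
  t1: 22 d9 86 cc 44 76 2b 13
  t2: 5f d9 86 cc 76 76 2b 13

RES = [ 0x5f  0xd9  0x86  0xcc  0x76  0x76  0x2b  0x13 ]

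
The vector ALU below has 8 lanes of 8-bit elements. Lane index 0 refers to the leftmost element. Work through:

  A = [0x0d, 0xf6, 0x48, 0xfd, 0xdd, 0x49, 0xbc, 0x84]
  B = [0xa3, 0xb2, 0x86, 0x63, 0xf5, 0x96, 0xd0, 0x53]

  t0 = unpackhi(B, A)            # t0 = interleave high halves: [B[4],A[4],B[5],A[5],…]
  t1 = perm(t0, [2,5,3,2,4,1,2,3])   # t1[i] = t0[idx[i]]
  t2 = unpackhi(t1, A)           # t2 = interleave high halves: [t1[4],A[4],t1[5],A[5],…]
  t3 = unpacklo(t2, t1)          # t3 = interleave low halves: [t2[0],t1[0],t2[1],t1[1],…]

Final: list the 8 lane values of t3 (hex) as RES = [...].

RES = [ 0xd0  0x96  0xdd  0xbc  0xdd  0x49  0x49  0x96 ]

→ t0 |f5|dd|96|49|d0|bc|53|84|
→ t1 |96|bc|49|96|d0|dd|96|49|
→ t2 |d0|dd|dd|49|96|bc|49|84|
→ t3 |d0|96|dd|bc|dd|49|49|96|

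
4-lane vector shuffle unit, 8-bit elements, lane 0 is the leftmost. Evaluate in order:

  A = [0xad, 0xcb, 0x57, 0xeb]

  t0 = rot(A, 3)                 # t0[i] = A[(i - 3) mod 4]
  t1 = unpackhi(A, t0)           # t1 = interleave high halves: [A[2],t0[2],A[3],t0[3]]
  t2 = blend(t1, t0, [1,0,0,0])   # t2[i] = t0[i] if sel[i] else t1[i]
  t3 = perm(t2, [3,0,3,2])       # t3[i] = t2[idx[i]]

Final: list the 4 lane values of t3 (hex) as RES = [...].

  t0: cb 57 eb ad
  t1: 57 eb eb ad
  t2: cb eb eb ad
  t3: ad cb ad eb

RES = [0xad, 0xcb, 0xad, 0xeb]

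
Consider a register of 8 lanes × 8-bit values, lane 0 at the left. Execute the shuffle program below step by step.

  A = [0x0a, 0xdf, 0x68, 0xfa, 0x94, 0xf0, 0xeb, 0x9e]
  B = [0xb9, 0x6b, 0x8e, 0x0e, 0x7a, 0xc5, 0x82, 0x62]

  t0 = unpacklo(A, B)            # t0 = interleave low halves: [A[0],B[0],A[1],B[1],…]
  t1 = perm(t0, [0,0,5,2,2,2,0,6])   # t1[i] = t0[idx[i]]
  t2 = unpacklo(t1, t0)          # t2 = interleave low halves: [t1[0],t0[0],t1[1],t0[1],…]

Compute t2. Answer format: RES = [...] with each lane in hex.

RES = [ 0x0a  0x0a  0x0a  0xb9  0x8e  0xdf  0xdf  0x6b ]

  t0: 0a b9 df 6b 68 8e fa 0e
  t1: 0a 0a 8e df df df 0a fa
  t2: 0a 0a 0a b9 8e df df 6b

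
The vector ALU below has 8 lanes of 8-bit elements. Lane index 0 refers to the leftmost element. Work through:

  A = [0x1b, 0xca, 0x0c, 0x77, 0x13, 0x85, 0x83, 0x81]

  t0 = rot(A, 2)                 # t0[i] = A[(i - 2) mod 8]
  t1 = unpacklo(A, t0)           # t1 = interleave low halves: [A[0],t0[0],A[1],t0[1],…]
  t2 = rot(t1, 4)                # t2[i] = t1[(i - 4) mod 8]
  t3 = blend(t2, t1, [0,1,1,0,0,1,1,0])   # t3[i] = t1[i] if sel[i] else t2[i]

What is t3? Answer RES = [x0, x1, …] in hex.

RES = [0x0c, 0x83, 0xca, 0xca, 0x1b, 0x1b, 0x77, 0x81]

→ t0 |83|81|1b|ca|0c|77|13|85|
→ t1 |1b|83|ca|81|0c|1b|77|ca|
→ t2 |0c|1b|77|ca|1b|83|ca|81|
→ t3 |0c|83|ca|ca|1b|1b|77|81|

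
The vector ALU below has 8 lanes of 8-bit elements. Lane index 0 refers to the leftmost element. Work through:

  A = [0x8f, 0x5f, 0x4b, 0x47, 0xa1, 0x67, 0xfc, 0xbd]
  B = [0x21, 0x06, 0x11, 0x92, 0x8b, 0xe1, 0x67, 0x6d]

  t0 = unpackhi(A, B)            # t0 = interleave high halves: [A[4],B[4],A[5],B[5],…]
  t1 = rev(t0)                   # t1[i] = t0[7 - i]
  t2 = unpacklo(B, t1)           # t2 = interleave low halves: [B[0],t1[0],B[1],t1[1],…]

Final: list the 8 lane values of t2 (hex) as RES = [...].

t0 = [0xa1, 0x8b, 0x67, 0xe1, 0xfc, 0x67, 0xbd, 0x6d]
t1 = [0x6d, 0xbd, 0x67, 0xfc, 0xe1, 0x67, 0x8b, 0xa1]
t2 = [0x21, 0x6d, 0x06, 0xbd, 0x11, 0x67, 0x92, 0xfc]

RES = [ 0x21  0x6d  0x06  0xbd  0x11  0x67  0x92  0xfc ]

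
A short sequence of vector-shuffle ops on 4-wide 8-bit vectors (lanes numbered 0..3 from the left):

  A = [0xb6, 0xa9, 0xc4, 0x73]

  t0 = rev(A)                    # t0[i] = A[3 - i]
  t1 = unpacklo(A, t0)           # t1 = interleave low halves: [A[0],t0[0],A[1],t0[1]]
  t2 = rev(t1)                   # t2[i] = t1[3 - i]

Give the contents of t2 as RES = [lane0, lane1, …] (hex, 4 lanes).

RES = [ 0xc4  0xa9  0x73  0xb6 ]

  t0: 73 c4 a9 b6
  t1: b6 73 a9 c4
  t2: c4 a9 73 b6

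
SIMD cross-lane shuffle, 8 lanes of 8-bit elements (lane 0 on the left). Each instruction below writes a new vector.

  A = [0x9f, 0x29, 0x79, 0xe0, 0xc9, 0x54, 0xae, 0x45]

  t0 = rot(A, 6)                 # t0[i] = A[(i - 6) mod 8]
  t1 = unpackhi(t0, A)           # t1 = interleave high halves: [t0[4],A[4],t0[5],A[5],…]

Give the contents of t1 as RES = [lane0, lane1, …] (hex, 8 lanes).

t0 = [0x79, 0xe0, 0xc9, 0x54, 0xae, 0x45, 0x9f, 0x29]
t1 = [0xae, 0xc9, 0x45, 0x54, 0x9f, 0xae, 0x29, 0x45]

RES = [0xae, 0xc9, 0x45, 0x54, 0x9f, 0xae, 0x29, 0x45]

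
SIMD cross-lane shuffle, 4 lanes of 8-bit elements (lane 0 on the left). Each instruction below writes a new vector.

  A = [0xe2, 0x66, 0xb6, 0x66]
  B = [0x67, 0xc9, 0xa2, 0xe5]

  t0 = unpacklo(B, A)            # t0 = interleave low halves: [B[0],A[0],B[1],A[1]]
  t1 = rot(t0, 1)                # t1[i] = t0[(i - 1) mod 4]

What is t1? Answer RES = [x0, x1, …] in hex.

t0 = [0x67, 0xe2, 0xc9, 0x66]
t1 = [0x66, 0x67, 0xe2, 0xc9]

RES = [0x66, 0x67, 0xe2, 0xc9]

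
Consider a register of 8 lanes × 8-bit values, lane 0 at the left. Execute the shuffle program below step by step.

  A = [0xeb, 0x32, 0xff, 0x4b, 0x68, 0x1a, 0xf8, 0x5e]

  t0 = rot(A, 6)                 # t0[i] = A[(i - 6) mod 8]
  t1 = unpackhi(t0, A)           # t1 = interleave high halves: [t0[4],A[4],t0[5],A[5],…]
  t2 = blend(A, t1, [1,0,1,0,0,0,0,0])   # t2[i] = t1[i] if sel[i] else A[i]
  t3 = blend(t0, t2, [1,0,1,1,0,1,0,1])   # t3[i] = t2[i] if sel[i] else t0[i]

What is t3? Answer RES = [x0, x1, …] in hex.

→ t0 |ff|4b|68|1a|f8|5e|eb|32|
→ t1 |f8|68|5e|1a|eb|f8|32|5e|
→ t2 |f8|32|5e|4b|68|1a|f8|5e|
→ t3 |f8|4b|5e|4b|f8|1a|eb|5e|

RES = [ 0xf8  0x4b  0x5e  0x4b  0xf8  0x1a  0xeb  0x5e ]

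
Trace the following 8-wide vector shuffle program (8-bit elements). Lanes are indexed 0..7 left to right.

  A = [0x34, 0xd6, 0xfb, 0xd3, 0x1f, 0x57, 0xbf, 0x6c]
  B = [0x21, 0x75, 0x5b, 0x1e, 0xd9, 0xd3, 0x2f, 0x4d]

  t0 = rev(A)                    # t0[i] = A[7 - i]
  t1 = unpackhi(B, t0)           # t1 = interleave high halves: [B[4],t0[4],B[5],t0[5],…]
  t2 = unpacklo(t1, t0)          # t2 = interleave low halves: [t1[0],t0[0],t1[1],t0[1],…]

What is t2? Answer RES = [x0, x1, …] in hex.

  t0: 6c bf 57 1f d3 fb d6 34
  t1: d9 d3 d3 fb 2f d6 4d 34
  t2: d9 6c d3 bf d3 57 fb 1f

RES = [ 0xd9  0x6c  0xd3  0xbf  0xd3  0x57  0xfb  0x1f ]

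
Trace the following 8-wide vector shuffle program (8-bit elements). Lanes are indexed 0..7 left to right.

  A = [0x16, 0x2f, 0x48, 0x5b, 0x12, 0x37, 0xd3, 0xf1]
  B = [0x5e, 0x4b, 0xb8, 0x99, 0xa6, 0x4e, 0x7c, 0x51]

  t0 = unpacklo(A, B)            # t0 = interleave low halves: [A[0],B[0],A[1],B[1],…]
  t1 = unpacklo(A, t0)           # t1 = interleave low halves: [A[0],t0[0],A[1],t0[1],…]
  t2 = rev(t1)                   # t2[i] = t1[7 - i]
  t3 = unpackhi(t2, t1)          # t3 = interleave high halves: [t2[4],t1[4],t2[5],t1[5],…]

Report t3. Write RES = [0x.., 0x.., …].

RES = [0x5e, 0x48, 0x2f, 0x2f, 0x16, 0x5b, 0x16, 0x4b]

→ t0 |16|5e|2f|4b|48|b8|5b|99|
→ t1 |16|16|2f|5e|48|2f|5b|4b|
→ t2 |4b|5b|2f|48|5e|2f|16|16|
→ t3 |5e|48|2f|2f|16|5b|16|4b|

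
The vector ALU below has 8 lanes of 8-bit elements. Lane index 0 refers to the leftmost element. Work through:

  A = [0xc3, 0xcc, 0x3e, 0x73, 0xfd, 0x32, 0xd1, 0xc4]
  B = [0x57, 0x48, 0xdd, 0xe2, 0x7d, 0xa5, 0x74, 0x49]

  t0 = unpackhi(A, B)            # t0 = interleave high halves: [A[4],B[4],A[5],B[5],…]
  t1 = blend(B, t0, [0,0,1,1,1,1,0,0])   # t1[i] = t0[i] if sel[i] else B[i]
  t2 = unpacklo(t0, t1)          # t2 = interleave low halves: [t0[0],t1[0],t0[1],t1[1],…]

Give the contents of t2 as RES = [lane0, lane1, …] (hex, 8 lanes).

RES = [0xfd, 0x57, 0x7d, 0x48, 0x32, 0x32, 0xa5, 0xa5]

  t0: fd 7d 32 a5 d1 74 c4 49
  t1: 57 48 32 a5 d1 74 74 49
  t2: fd 57 7d 48 32 32 a5 a5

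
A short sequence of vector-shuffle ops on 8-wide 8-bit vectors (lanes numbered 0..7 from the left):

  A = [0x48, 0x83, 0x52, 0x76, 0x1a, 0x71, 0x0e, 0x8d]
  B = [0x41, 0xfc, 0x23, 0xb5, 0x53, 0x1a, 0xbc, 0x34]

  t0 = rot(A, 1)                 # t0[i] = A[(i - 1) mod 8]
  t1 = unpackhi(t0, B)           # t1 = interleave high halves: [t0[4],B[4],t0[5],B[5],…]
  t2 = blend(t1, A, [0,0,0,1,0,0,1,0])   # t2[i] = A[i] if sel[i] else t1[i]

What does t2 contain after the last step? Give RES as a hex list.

RES = [ 0x76  0x53  0x1a  0x76  0x71  0xbc  0x0e  0x34 ]

  t0: 8d 48 83 52 76 1a 71 0e
  t1: 76 53 1a 1a 71 bc 0e 34
  t2: 76 53 1a 76 71 bc 0e 34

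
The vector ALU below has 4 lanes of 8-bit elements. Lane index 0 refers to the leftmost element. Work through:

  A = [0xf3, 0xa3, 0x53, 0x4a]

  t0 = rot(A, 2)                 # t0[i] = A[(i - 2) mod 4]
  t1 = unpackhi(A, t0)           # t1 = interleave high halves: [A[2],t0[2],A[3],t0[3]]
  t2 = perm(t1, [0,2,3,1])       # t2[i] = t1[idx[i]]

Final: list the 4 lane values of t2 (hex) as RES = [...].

  t0: 53 4a f3 a3
  t1: 53 f3 4a a3
  t2: 53 4a a3 f3

RES = [ 0x53  0x4a  0xa3  0xf3 ]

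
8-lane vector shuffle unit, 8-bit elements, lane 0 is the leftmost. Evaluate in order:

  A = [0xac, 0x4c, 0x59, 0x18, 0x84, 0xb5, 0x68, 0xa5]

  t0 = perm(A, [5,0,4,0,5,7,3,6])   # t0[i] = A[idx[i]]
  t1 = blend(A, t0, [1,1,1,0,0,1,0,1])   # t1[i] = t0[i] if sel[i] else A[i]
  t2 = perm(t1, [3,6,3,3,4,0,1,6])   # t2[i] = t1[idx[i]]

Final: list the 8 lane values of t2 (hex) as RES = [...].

RES = [0x18, 0x68, 0x18, 0x18, 0x84, 0xb5, 0xac, 0x68]

  t0: b5 ac 84 ac b5 a5 18 68
  t1: b5 ac 84 18 84 a5 68 68
  t2: 18 68 18 18 84 b5 ac 68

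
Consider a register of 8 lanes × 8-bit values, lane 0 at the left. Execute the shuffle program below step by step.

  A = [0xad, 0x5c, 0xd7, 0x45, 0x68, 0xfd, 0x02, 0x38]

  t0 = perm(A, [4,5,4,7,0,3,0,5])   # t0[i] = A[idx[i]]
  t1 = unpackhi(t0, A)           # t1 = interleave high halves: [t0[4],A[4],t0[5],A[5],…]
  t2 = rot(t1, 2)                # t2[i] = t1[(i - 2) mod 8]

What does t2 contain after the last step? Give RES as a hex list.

RES = [0xfd, 0x38, 0xad, 0x68, 0x45, 0xfd, 0xad, 0x02]

→ t0 |68|fd|68|38|ad|45|ad|fd|
→ t1 |ad|68|45|fd|ad|02|fd|38|
→ t2 |fd|38|ad|68|45|fd|ad|02|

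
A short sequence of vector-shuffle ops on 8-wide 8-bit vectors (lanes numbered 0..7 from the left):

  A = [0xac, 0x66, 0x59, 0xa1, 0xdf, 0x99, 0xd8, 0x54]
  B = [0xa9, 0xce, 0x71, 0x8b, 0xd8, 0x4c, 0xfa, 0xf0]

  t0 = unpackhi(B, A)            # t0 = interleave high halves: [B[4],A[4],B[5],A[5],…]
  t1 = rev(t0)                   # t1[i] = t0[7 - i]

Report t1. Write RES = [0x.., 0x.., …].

  t0: d8 df 4c 99 fa d8 f0 54
  t1: 54 f0 d8 fa 99 4c df d8

RES = [0x54, 0xf0, 0xd8, 0xfa, 0x99, 0x4c, 0xdf, 0xd8]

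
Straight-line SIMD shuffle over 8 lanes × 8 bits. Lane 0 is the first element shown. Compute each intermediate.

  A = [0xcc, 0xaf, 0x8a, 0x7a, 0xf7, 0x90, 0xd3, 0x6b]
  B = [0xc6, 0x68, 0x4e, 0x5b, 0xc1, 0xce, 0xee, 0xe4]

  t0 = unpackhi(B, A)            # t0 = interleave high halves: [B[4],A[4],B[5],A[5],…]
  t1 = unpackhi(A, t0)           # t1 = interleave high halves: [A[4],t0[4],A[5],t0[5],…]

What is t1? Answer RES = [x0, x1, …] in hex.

  t0: c1 f7 ce 90 ee d3 e4 6b
  t1: f7 ee 90 d3 d3 e4 6b 6b

RES = [ 0xf7  0xee  0x90  0xd3  0xd3  0xe4  0x6b  0x6b ]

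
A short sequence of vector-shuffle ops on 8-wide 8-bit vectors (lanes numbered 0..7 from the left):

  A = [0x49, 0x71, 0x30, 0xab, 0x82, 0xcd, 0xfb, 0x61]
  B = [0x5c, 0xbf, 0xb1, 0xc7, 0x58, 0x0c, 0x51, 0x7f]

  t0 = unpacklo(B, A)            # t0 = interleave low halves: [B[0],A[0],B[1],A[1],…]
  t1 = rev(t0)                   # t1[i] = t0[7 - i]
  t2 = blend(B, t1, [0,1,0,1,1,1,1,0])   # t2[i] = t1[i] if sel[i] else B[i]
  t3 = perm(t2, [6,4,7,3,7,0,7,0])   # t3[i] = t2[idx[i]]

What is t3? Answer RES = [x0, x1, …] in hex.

  t0: 5c 49 bf 71 b1 30 c7 ab
  t1: ab c7 30 b1 71 bf 49 5c
  t2: 5c c7 b1 b1 71 bf 49 7f
  t3: 49 71 7f b1 7f 5c 7f 5c

RES = [0x49, 0x71, 0x7f, 0xb1, 0x7f, 0x5c, 0x7f, 0x5c]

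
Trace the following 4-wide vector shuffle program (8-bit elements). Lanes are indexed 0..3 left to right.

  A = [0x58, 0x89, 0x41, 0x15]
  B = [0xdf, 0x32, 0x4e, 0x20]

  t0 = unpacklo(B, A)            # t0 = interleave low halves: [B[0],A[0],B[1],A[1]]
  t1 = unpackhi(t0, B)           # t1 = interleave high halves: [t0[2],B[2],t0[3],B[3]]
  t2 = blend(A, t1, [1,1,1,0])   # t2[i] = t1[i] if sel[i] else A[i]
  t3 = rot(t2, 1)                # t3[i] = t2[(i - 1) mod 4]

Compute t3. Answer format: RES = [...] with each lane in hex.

RES = [ 0x15  0x32  0x4e  0x89 ]

→ t0 |df|58|32|89|
→ t1 |32|4e|89|20|
→ t2 |32|4e|89|15|
→ t3 |15|32|4e|89|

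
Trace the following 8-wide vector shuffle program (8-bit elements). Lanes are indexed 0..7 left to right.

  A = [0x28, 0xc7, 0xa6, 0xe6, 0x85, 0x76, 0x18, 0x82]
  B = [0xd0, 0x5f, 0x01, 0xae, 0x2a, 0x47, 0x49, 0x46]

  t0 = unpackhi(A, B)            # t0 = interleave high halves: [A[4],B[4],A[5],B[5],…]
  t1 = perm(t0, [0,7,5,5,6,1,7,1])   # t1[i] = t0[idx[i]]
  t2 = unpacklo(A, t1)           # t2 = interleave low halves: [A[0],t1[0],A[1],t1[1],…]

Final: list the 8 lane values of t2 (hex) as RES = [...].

  t0: 85 2a 76 47 18 49 82 46
  t1: 85 46 49 49 82 2a 46 2a
  t2: 28 85 c7 46 a6 49 e6 49

RES = [ 0x28  0x85  0xc7  0x46  0xa6  0x49  0xe6  0x49 ]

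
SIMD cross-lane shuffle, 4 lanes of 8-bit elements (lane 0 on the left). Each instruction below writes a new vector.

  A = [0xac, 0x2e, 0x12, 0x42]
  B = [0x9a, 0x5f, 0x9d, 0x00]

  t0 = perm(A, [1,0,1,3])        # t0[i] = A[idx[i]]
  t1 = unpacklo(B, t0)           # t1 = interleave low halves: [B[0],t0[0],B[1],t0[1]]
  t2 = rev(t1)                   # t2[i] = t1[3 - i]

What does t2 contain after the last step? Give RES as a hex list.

RES = [ 0xac  0x5f  0x2e  0x9a ]

t0 = [0x2e, 0xac, 0x2e, 0x42]
t1 = [0x9a, 0x2e, 0x5f, 0xac]
t2 = [0xac, 0x5f, 0x2e, 0x9a]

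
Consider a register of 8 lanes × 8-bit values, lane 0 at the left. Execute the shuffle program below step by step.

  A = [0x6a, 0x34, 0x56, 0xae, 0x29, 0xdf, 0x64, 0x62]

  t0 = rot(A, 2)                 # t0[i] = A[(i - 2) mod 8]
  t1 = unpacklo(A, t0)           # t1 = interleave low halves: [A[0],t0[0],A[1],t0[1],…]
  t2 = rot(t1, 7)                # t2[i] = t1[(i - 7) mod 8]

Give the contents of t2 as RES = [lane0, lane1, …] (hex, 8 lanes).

RES = [0x64, 0x34, 0x62, 0x56, 0x6a, 0xae, 0x34, 0x6a]

t0 = [0x64, 0x62, 0x6a, 0x34, 0x56, 0xae, 0x29, 0xdf]
t1 = [0x6a, 0x64, 0x34, 0x62, 0x56, 0x6a, 0xae, 0x34]
t2 = [0x64, 0x34, 0x62, 0x56, 0x6a, 0xae, 0x34, 0x6a]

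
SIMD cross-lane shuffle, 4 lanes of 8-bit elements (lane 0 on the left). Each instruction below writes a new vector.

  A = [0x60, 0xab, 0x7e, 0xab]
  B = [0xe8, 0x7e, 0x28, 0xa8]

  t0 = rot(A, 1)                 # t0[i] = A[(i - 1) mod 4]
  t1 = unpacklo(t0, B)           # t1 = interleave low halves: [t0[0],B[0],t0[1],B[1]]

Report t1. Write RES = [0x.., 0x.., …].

→ t0 |ab|60|ab|7e|
→ t1 |ab|e8|60|7e|

RES = [0xab, 0xe8, 0x60, 0x7e]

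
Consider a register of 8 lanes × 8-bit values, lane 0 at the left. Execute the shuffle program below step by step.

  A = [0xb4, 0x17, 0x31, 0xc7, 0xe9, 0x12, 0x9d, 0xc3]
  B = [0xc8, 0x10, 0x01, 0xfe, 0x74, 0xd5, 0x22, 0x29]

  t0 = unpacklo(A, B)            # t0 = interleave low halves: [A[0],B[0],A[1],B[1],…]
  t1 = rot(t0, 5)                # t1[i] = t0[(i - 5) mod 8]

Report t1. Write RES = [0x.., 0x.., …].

RES = [0x10, 0x31, 0x01, 0xc7, 0xfe, 0xb4, 0xc8, 0x17]

t0 = [0xb4, 0xc8, 0x17, 0x10, 0x31, 0x01, 0xc7, 0xfe]
t1 = [0x10, 0x31, 0x01, 0xc7, 0xfe, 0xb4, 0xc8, 0x17]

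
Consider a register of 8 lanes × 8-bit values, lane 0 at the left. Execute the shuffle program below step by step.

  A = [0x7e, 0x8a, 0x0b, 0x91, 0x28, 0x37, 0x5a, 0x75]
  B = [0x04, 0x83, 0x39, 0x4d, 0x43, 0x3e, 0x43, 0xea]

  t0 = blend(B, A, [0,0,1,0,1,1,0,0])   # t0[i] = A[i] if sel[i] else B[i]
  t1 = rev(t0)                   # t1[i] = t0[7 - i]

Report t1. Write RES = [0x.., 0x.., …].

RES = [ 0xea  0x43  0x37  0x28  0x4d  0x0b  0x83  0x04 ]

→ t0 |04|83|0b|4d|28|37|43|ea|
→ t1 |ea|43|37|28|4d|0b|83|04|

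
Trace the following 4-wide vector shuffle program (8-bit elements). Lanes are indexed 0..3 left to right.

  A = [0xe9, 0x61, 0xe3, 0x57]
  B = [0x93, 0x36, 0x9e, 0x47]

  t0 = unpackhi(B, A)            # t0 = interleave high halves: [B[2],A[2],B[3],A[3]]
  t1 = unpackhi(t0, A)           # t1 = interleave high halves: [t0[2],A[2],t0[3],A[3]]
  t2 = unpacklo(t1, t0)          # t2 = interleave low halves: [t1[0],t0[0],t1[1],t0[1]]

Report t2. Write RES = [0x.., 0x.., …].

→ t0 |9e|e3|47|57|
→ t1 |47|e3|57|57|
→ t2 |47|9e|e3|e3|

RES = [ 0x47  0x9e  0xe3  0xe3 ]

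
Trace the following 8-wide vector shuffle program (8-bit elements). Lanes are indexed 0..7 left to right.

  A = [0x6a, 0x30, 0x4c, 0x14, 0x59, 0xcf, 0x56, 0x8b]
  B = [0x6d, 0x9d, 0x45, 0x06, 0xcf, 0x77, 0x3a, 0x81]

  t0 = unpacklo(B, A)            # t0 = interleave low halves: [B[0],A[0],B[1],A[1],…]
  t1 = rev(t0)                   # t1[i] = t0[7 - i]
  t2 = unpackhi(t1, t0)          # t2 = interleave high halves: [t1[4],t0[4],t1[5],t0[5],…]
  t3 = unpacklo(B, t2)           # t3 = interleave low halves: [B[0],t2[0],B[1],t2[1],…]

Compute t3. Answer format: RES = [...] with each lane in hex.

RES = [0x6d, 0x30, 0x9d, 0x45, 0x45, 0x9d, 0x06, 0x4c]

→ t0 |6d|6a|9d|30|45|4c|06|14|
→ t1 |14|06|4c|45|30|9d|6a|6d|
→ t2 |30|45|9d|4c|6a|06|6d|14|
→ t3 |6d|30|9d|45|45|9d|06|4c|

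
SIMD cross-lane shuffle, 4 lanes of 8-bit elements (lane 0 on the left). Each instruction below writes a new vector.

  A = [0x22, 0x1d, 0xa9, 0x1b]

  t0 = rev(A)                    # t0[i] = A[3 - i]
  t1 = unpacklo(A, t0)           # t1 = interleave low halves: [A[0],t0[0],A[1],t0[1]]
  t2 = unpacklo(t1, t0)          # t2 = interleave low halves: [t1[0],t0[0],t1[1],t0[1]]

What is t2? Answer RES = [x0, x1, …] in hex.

→ t0 |1b|a9|1d|22|
→ t1 |22|1b|1d|a9|
→ t2 |22|1b|1b|a9|

RES = [ 0x22  0x1b  0x1b  0xa9 ]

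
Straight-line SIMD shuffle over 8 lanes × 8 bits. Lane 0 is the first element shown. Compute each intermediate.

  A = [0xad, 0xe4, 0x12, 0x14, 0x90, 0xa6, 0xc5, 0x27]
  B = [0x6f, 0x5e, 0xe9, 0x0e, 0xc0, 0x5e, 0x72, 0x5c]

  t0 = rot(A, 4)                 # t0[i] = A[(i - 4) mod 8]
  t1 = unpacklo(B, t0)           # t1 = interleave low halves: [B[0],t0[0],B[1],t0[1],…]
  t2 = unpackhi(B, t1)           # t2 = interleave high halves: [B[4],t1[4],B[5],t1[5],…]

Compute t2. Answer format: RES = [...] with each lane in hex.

  t0: 90 a6 c5 27 ad e4 12 14
  t1: 6f 90 5e a6 e9 c5 0e 27
  t2: c0 e9 5e c5 72 0e 5c 27

RES = [ 0xc0  0xe9  0x5e  0xc5  0x72  0x0e  0x5c  0x27 ]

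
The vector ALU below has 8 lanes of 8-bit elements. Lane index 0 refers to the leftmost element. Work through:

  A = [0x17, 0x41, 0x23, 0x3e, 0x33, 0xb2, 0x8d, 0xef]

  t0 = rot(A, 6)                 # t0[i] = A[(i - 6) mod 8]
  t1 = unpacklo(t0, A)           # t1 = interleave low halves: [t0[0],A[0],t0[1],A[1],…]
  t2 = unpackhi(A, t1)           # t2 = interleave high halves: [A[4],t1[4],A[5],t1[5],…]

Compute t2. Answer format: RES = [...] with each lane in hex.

RES = [ 0x33  0x33  0xb2  0x23  0x8d  0xb2  0xef  0x3e ]

t0 = [0x23, 0x3e, 0x33, 0xb2, 0x8d, 0xef, 0x17, 0x41]
t1 = [0x23, 0x17, 0x3e, 0x41, 0x33, 0x23, 0xb2, 0x3e]
t2 = [0x33, 0x33, 0xb2, 0x23, 0x8d, 0xb2, 0xef, 0x3e]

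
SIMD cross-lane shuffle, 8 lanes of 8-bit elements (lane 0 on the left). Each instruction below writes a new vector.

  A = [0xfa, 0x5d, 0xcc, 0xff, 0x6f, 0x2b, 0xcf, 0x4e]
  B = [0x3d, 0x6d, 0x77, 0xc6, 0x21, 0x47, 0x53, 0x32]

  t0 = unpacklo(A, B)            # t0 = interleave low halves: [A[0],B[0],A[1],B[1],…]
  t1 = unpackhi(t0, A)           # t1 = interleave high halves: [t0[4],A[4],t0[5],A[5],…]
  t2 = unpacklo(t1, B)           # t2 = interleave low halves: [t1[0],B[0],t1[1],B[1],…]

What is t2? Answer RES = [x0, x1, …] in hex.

→ t0 |fa|3d|5d|6d|cc|77|ff|c6|
→ t1 |cc|6f|77|2b|ff|cf|c6|4e|
→ t2 |cc|3d|6f|6d|77|77|2b|c6|

RES = [0xcc, 0x3d, 0x6f, 0x6d, 0x77, 0x77, 0x2b, 0xc6]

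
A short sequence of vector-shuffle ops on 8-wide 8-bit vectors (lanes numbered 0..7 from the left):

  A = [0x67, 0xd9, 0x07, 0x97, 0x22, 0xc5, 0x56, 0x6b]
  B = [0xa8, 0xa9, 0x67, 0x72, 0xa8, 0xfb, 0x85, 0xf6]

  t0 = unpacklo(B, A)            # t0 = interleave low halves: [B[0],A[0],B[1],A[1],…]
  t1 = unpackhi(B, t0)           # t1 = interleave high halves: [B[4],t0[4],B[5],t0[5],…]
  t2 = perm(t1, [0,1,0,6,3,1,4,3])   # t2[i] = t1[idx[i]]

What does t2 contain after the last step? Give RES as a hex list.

→ t0 |a8|67|a9|d9|67|07|72|97|
→ t1 |a8|67|fb|07|85|72|f6|97|
→ t2 |a8|67|a8|f6|07|67|85|07|

RES = [ 0xa8  0x67  0xa8  0xf6  0x07  0x67  0x85  0x07 ]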